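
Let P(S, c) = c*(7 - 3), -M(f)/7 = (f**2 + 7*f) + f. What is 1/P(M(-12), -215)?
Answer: -1/860 ≈ -0.0011628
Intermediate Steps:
M(f) = -56*f - 7*f**2 (M(f) = -7*((f**2 + 7*f) + f) = -7*(f**2 + 8*f) = -56*f - 7*f**2)
P(S, c) = 4*c (P(S, c) = c*4 = 4*c)
1/P(M(-12), -215) = 1/(4*(-215)) = 1/(-860) = -1/860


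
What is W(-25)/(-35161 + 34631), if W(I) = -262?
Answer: 131/265 ≈ 0.49434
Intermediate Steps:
W(-25)/(-35161 + 34631) = -262/(-35161 + 34631) = -262/(-530) = -262*(-1/530) = 131/265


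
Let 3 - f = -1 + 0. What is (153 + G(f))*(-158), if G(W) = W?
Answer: -24806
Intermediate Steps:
f = 4 (f = 3 - (-1 + 0) = 3 - 1*(-1) = 3 + 1 = 4)
(153 + G(f))*(-158) = (153 + 4)*(-158) = 157*(-158) = -24806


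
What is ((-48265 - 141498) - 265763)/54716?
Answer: -227763/27358 ≈ -8.3253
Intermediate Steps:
((-48265 - 141498) - 265763)/54716 = (-189763 - 265763)*(1/54716) = -455526*1/54716 = -227763/27358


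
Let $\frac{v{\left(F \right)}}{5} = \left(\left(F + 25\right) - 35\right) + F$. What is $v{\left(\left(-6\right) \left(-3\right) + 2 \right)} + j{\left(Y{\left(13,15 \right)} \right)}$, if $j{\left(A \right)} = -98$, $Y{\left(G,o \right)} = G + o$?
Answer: $52$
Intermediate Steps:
$v{\left(F \right)} = -50 + 10 F$ ($v{\left(F \right)} = 5 \left(\left(\left(F + 25\right) - 35\right) + F\right) = 5 \left(\left(\left(25 + F\right) - 35\right) + F\right) = 5 \left(\left(-10 + F\right) + F\right) = 5 \left(-10 + 2 F\right) = -50 + 10 F$)
$v{\left(\left(-6\right) \left(-3\right) + 2 \right)} + j{\left(Y{\left(13,15 \right)} \right)} = \left(-50 + 10 \left(\left(-6\right) \left(-3\right) + 2\right)\right) - 98 = \left(-50 + 10 \left(18 + 2\right)\right) - 98 = \left(-50 + 10 \cdot 20\right) - 98 = \left(-50 + 200\right) - 98 = 150 - 98 = 52$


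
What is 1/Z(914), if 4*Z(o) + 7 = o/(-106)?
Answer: -53/207 ≈ -0.25604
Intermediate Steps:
Z(o) = -7/4 - o/424 (Z(o) = -7/4 + (o/(-106))/4 = -7/4 + (o*(-1/106))/4 = -7/4 + (-o/106)/4 = -7/4 - o/424)
1/Z(914) = 1/(-7/4 - 1/424*914) = 1/(-7/4 - 457/212) = 1/(-207/53) = -53/207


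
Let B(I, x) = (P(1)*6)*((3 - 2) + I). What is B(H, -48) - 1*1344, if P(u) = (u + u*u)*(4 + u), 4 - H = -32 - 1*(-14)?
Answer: 36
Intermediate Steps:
H = 22 (H = 4 - (-32 - 1*(-14)) = 4 - (-32 + 14) = 4 - 1*(-18) = 4 + 18 = 22)
P(u) = (4 + u)*(u + u²) (P(u) = (u + u²)*(4 + u) = (4 + u)*(u + u²))
B(I, x) = 60 + 60*I (B(I, x) = ((1*(4 + 1² + 5*1))*6)*((3 - 2) + I) = ((1*(4 + 1 + 5))*6)*(1 + I) = ((1*10)*6)*(1 + I) = (10*6)*(1 + I) = 60*(1 + I) = 60 + 60*I)
B(H, -48) - 1*1344 = (60 + 60*22) - 1*1344 = (60 + 1320) - 1344 = 1380 - 1344 = 36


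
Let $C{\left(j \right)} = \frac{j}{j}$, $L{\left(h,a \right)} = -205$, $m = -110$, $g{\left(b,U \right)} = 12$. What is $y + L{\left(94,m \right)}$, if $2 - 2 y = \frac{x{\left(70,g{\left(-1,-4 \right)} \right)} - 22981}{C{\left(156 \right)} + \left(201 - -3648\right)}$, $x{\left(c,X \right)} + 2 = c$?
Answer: $- \frac{140717}{700} \approx -201.02$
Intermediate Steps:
$x{\left(c,X \right)} = -2 + c$
$C{\left(j \right)} = 1$
$y = \frac{2783}{700}$ ($y = 1 - \frac{\left(\left(-2 + 70\right) - 22981\right) \frac{1}{1 + \left(201 - -3648\right)}}{2} = 1 - \frac{\left(68 - 22981\right) \frac{1}{1 + \left(201 + 3648\right)}}{2} = 1 - \frac{\left(-22913\right) \frac{1}{1 + 3849}}{2} = 1 - \frac{\left(-22913\right) \frac{1}{3850}}{2} = 1 - - \frac{2083}{700} = 1 + \frac{2083}{700} = \frac{2783}{700} \approx 3.9757$)
$y + L{\left(94,m \right)} = \frac{2783}{700} - 205 = - \frac{140717}{700}$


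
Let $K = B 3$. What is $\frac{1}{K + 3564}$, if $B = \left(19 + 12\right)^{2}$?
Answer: $\frac{1}{6447} \approx 0.00015511$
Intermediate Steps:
$B = 961$ ($B = 31^{2} = 961$)
$K = 2883$ ($K = 961 \cdot 3 = 2883$)
$\frac{1}{K + 3564} = \frac{1}{2883 + 3564} = \frac{1}{6447}$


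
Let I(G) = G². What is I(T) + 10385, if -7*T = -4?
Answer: 508881/49 ≈ 10385.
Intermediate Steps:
T = 4/7 (T = -⅐*(-4) = 4/7 ≈ 0.57143)
I(T) + 10385 = (4/7)² + 10385 = 16/49 + 10385 = 508881/49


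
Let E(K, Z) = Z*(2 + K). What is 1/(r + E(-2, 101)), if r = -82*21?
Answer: -1/1722 ≈ -0.00058072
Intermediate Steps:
r = -1722
1/(r + E(-2, 101)) = 1/(-1722 + 101*(2 - 2)) = 1/(-1722 + 101*0) = 1/(-1722 + 0) = 1/(-1722) = -1/1722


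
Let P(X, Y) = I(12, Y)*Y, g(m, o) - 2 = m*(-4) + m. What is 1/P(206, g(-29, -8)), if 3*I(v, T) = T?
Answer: 3/7921 ≈ 0.00037874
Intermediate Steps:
g(m, o) = 2 - 3*m (g(m, o) = 2 + (m*(-4) + m) = 2 + (-4*m + m) = 2 - 3*m)
I(v, T) = T/3
P(X, Y) = Y²/3 (P(X, Y) = (Y/3)*Y = Y²/3)
1/P(206, g(-29, -8)) = 1/((2 - 3*(-29))²/3) = 1/((2 + 87)²/3) = 1/((⅓)*89²) = 1/((⅓)*7921) = 1/(7921/3) = 3/7921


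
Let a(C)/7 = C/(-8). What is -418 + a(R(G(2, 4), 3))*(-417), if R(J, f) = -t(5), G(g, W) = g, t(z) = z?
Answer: -17939/8 ≈ -2242.4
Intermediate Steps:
R(J, f) = -5 (R(J, f) = -1*5 = -5)
a(C) = -7*C/8 (a(C) = 7*(C/(-8)) = 7*(C*(-⅛)) = 7*(-C/8) = -7*C/8)
-418 + a(R(G(2, 4), 3))*(-417) = -418 - 7/8*(-5)*(-417) = -418 + (35/8)*(-417) = -418 - 14595/8 = -17939/8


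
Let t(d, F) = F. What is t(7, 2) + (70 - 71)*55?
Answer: -53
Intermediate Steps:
t(7, 2) + (70 - 71)*55 = 2 + (70 - 71)*55 = 2 - 1*55 = 2 - 55 = -53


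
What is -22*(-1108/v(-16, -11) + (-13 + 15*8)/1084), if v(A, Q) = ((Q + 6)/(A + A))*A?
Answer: -26429469/2710 ≈ -9752.6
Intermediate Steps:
v(A, Q) = 3 + Q/2 (v(A, Q) = ((6 + Q)/((2*A)))*A = ((6 + Q)*(1/(2*A)))*A = ((6 + Q)/(2*A))*A = 3 + Q/2)
-22*(-1108/v(-16, -11) + (-13 + 15*8)/1084) = -22*(-1108/(3 + (½)*(-11)) + (-13 + 15*8)/1084) = -22*(-1108/(3 - 11/2) + (-13 + 120)*(1/1084)) = -22*(-1108/(-5/2) + 107*(1/1084)) = -22*(-1108*(-⅖) + 107/1084) = -22*(2216/5 + 107/1084) = -22*2402679/5420 = -26429469/2710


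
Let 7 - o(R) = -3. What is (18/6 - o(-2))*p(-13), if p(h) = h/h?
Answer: -7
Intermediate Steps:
o(R) = 10 (o(R) = 7 - 1*(-3) = 7 + 3 = 10)
p(h) = 1
(18/6 - o(-2))*p(-13) = (18/6 - 1*10)*1 = (18*(⅙) - 10)*1 = (3 - 10)*1 = -7*1 = -7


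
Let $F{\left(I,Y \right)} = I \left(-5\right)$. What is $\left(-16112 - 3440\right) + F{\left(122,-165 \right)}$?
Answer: $-20162$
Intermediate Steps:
$F{\left(I,Y \right)} = - 5 I$
$\left(-16112 - 3440\right) + F{\left(122,-165 \right)} = \left(-16112 - 3440\right) - 610 = -19552 - 610 = -20162$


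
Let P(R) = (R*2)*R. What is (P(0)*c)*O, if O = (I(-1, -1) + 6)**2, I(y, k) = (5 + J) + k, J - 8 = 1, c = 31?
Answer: 0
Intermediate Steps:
J = 9 (J = 8 + 1 = 9)
I(y, k) = 14 + k (I(y, k) = (5 + 9) + k = 14 + k)
O = 361 (O = ((14 - 1) + 6)**2 = (13 + 6)**2 = 19**2 = 361)
P(R) = 2*R**2 (P(R) = (2*R)*R = 2*R**2)
(P(0)*c)*O = ((2*0**2)*31)*361 = ((2*0)*31)*361 = (0*31)*361 = 0*361 = 0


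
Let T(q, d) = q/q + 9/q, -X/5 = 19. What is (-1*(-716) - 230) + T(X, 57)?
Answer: 46256/95 ≈ 486.91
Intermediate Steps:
X = -95 (X = -5*19 = -95)
T(q, d) = 1 + 9/q
(-1*(-716) - 230) + T(X, 57) = (-1*(-716) - 230) + (9 - 95)/(-95) = (716 - 230) - 1/95*(-86) = 486 + 86/95 = 46256/95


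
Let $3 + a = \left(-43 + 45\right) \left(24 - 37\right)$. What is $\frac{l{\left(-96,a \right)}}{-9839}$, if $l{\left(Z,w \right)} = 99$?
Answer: $- \frac{99}{9839} \approx -0.010062$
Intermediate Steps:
$a = -29$ ($a = -3 + \left(-43 + 45\right) \left(24 - 37\right) = -3 + 2 \left(-13\right) = -3 - 26 = -29$)
$\frac{l{\left(-96,a \right)}}{-9839} = \frac{99}{-9839} = 99 \left(- \frac{1}{9839}\right) = - \frac{99}{9839}$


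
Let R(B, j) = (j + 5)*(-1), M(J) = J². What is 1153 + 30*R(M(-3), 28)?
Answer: 163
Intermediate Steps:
R(B, j) = -5 - j (R(B, j) = (5 + j)*(-1) = -5 - j)
1153 + 30*R(M(-3), 28) = 1153 + 30*(-5 - 1*28) = 1153 + 30*(-5 - 28) = 1153 + 30*(-33) = 1153 - 990 = 163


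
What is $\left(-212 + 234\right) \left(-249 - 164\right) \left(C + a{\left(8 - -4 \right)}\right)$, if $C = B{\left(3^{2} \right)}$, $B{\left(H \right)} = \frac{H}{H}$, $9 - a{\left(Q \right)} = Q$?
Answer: $18172$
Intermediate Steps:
$a{\left(Q \right)} = 9 - Q$
$B{\left(H \right)} = 1$
$C = 1$
$\left(-212 + 234\right) \left(-249 - 164\right) \left(C + a{\left(8 - -4 \right)}\right) = \left(-212 + 234\right) \left(-249 - 164\right) \left(1 + \left(9 - \left(8 - -4\right)\right)\right) = 22 \left(-413\right) \left(1 + \left(9 - \left(8 + 4\right)\right)\right) = - 9086 \left(1 + \left(9 - 12\right)\right) = - 9086 \left(1 - 3\right) = \left(-9086\right) \left(-2\right) = 18172$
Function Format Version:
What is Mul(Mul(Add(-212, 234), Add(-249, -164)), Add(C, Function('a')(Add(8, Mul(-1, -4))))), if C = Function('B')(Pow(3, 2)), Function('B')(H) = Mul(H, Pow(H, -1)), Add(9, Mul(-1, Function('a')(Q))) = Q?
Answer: 18172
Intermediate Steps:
Function('a')(Q) = Add(9, Mul(-1, Q))
Function('B')(H) = 1
C = 1
Mul(Mul(Add(-212, 234), Add(-249, -164)), Add(C, Function('a')(Add(8, Mul(-1, -4))))) = Mul(Mul(Add(-212, 234), Add(-249, -164)), Add(1, Add(9, Mul(-1, Add(8, Mul(-1, -4)))))) = Mul(Mul(22, -413), Add(1, Add(9, Mul(-1, Add(8, 4))))) = Mul(-9086, Add(1, Add(9, Mul(-1, 12)))) = Mul(-9086, Add(1, Add(9, -12))) = Mul(-9086, Add(1, -3)) = Mul(-9086, -2) = 18172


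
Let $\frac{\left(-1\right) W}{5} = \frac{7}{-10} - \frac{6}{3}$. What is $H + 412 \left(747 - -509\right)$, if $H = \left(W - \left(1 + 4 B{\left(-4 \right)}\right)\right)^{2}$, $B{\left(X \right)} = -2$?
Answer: $\frac{2071569}{4} \approx 5.1789 \cdot 10^{5}$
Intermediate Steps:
$W = \frac{27}{2}$ ($W = - 5 \left(\frac{7}{-10} - \frac{6}{3}\right) = - 5 \left(7 \left(- \frac{1}{10}\right) - 2\right) = - 5 \left(- \frac{7}{10} - 2\right) = \left(-5\right) \left(- \frac{27}{10}\right) = \frac{27}{2} \approx 13.5$)
$H = \frac{1681}{4}$ ($H = \left(\frac{27}{2} - -7\right)^{2} = \left(\frac{27}{2} + \left(8 - 1\right)\right)^{2} = \left(\frac{27}{2} + 7\right)^{2} = \left(\frac{41}{2}\right)^{2} = \frac{1681}{4} \approx 420.25$)
$H + 412 \left(747 - -509\right) = \frac{1681}{4} + 412 \left(747 - -509\right) = \frac{1681}{4} + 412 \left(747 + 509\right) = \frac{1681}{4} + 412 \cdot 1256 = \frac{1681}{4} + 517472 = \frac{2071569}{4}$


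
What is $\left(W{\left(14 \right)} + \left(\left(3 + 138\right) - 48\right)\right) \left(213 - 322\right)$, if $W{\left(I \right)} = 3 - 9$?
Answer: $-9483$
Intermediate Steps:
$W{\left(I \right)} = -6$ ($W{\left(I \right)} = 3 - 9 = -6$)
$\left(W{\left(14 \right)} + \left(\left(3 + 138\right) - 48\right)\right) \left(213 - 322\right) = \left(-6 + \left(\left(3 + 138\right) - 48\right)\right) \left(213 - 322\right) = \left(-6 + \left(141 - 48\right)\right) \left(-109\right) = \left(-6 + 93\right) \left(-109\right) = 87 \left(-109\right) = -9483$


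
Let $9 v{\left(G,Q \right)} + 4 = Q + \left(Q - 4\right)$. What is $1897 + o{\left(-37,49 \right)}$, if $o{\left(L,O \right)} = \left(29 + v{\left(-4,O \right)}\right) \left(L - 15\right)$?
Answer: $-131$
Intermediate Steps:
$v{\left(G,Q \right)} = - \frac{8}{9} + \frac{2 Q}{9}$ ($v{\left(G,Q \right)} = - \frac{4}{9} + \frac{Q + \left(Q - 4\right)}{9} = - \frac{4}{9} + \frac{Q + \left(-4 + Q\right)}{9} = - \frac{4}{9} + \frac{-4 + 2 Q}{9} = - \frac{4}{9} + \left(- \frac{4}{9} + \frac{2 Q}{9}\right) = - \frac{8}{9} + \frac{2 Q}{9}$)
$o{\left(L,O \right)} = \left(-15 + L\right) \left(\frac{253}{9} + \frac{2 O}{9}\right)$ ($o{\left(L,O \right)} = \left(29 + \left(- \frac{8}{9} + \frac{2 O}{9}\right)\right) \left(L - 15\right) = \left(\frac{253}{9} + \frac{2 O}{9}\right) \left(-15 + L\right) = \left(-15 + L\right) \left(\frac{253}{9} + \frac{2 O}{9}\right)$)
$1897 + o{\left(-37,49 \right)} = 1897 + \left(- \frac{1265}{3} - \frac{490}{3} + \frac{253}{9} \left(-37\right) + \frac{2}{9} \left(-37\right) 49\right) = 1897 - 2028 = -131$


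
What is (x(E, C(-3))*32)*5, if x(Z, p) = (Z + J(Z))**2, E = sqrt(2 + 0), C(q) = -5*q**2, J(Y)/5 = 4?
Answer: 64320 + 6400*sqrt(2) ≈ 73371.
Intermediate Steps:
J(Y) = 20 (J(Y) = 5*4 = 20)
E = sqrt(2) ≈ 1.4142
x(Z, p) = (20 + Z)**2 (x(Z, p) = (Z + 20)**2 = (20 + Z)**2)
(x(E, C(-3))*32)*5 = ((20 + sqrt(2))**2*32)*5 = (32*(20 + sqrt(2))**2)*5 = 160*(20 + sqrt(2))**2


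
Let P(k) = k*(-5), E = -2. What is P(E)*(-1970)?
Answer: -19700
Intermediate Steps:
P(k) = -5*k
P(E)*(-1970) = -5*(-2)*(-1970) = 10*(-1970) = -19700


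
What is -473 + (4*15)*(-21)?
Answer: -1733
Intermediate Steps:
-473 + (4*15)*(-21) = -473 + 60*(-21) = -473 - 1260 = -1733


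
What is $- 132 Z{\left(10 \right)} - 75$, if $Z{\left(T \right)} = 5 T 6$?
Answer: $-39675$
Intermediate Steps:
$Z{\left(T \right)} = 30 T$
$- 132 Z{\left(10 \right)} - 75 = - 132 \cdot 30 \cdot 10 - 75 = \left(-132\right) 300 - 75 = -39600 - 75 = -39675$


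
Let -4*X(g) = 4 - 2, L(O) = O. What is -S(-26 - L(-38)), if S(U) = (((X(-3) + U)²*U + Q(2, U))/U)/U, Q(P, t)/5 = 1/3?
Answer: -2383/216 ≈ -11.032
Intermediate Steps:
X(g) = -½ (X(g) = -(4 - 2)/4 = -¼*2 = -½)
Q(P, t) = 5/3 (Q(P, t) = 5*(1/3) = 5*(1*(⅓)) = 5*(⅓) = 5/3)
S(U) = (5/3 + U*(-½ + U)²)/U² (S(U) = (((-½ + U)²*U + 5/3)/U)/U = ((U*(-½ + U)² + 5/3)/U)/U = ((5/3 + U*(-½ + U)²)/U)/U = (5/3 + U*(-½ + U)²)/U²)
-S(-26 - L(-38)) = -(20 + 3*(-26 - 1*(-38))*(-1 + 2*(-26 - 1*(-38)))²)/(12*(-26 - 1*(-38))²) = -(20 + 3*(-26 + 38)*(-1 + 2*(-26 + 38))²)/(12*(-26 + 38)²) = -(20 + 3*12*(-1 + 2*12)²)/(12*12²) = -(20 + 3*12*(-1 + 24)²)/(12*144) = -(20 + 3*12*23²)/(12*144) = -(20 + 3*12*529)/(12*144) = -(20 + 19044)/(12*144) = -19064/(12*144) = -1*2383/216 = -2383/216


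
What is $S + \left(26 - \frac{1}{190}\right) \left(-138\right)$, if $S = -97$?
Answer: $- \frac{350006}{95} \approx -3684.3$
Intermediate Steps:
$S + \left(26 - \frac{1}{190}\right) \left(-138\right) = -97 + \left(26 - \frac{1}{190}\right) \left(-138\right) = -97 + \frac{4939}{190} \left(-138\right) = -97 - \frac{340791}{95} = - \frac{350006}{95}$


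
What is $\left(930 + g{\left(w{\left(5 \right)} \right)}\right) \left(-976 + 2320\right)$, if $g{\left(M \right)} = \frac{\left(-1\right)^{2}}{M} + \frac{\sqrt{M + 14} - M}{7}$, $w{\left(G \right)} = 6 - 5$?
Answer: $1251072 + 192 \sqrt{15} \approx 1.2518 \cdot 10^{6}$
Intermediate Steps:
$w{\left(G \right)} = 1$ ($w{\left(G \right)} = 6 - 5 = 1$)
$g{\left(M \right)} = \frac{1}{M} - \frac{M}{7} + \frac{\sqrt{14 + M}}{7}$ ($g{\left(M \right)} = 1 \frac{1}{M} + \left(\sqrt{14 + M} - M\right) \frac{1}{7} = \frac{1}{M} - \left(- \frac{\sqrt{14 + M}}{7} + \frac{M}{7}\right) = \frac{1}{M} - \frac{M}{7} + \frac{\sqrt{14 + M}}{7}$)
$\left(930 + g{\left(w{\left(5 \right)} \right)}\right) \left(-976 + 2320\right) = \left(930 + \frac{7 - 1 \left(1 - \sqrt{14 + 1}\right)}{7 \cdot 1}\right) \left(-976 + 2320\right) = \left(930 + \frac{1}{7} \cdot 1 \left(7 - 1 \left(1 - \sqrt{15}\right)\right)\right) 1344 = \left(930 + \frac{1}{7} \cdot 1 \left(7 - \left(1 - \sqrt{15}\right)\right)\right) 1344 = \left(930 + \frac{1}{7} \cdot 1 \left(6 + \sqrt{15}\right)\right) 1344 = \left(930 + \left(\frac{6}{7} + \frac{\sqrt{15}}{7}\right)\right) 1344 = \left(\frac{6516}{7} + \frac{\sqrt{15}}{7}\right) 1344 = 1251072 + 192 \sqrt{15}$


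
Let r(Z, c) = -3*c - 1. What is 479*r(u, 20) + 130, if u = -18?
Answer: -29089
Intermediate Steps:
r(Z, c) = -1 - 3*c
479*r(u, 20) + 130 = 479*(-1 - 3*20) + 130 = 479*(-1 - 60) + 130 = 479*(-61) + 130 = -29219 + 130 = -29089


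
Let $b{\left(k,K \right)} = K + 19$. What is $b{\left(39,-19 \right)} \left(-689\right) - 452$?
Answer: $-452$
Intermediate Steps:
$b{\left(k,K \right)} = 19 + K$
$b{\left(39,-19 \right)} \left(-689\right) - 452 = \left(19 - 19\right) \left(-689\right) - 452 = 0 \left(-689\right) - 452 = 0 - 452 = -452$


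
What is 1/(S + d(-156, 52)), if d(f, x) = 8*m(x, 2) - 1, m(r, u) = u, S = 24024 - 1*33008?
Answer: -1/8969 ≈ -0.00011150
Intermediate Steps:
S = -8984 (S = 24024 - 33008 = -8984)
d(f, x) = 15 (d(f, x) = 8*2 - 1 = 16 - 1 = 15)
1/(S + d(-156, 52)) = 1/(-8984 + 15) = 1/(-8969) = -1/8969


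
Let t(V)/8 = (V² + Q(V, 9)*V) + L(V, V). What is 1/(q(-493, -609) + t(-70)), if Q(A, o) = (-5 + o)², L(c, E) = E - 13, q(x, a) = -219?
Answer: 1/29357 ≈ 3.4063e-5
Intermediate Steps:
L(c, E) = -13 + E
t(V) = -104 + 8*V² + 136*V (t(V) = 8*((V² + (-5 + 9)²*V) + (-13 + V)) = 8*((V² + 4²*V) + (-13 + V)) = 8*((V² + 16*V) + (-13 + V)) = 8*(-13 + V² + 17*V) = -104 + 8*V² + 136*V)
1/(q(-493, -609) + t(-70)) = 1/(-219 + (-104 + 8*(-70)² + 136*(-70))) = 1/(-219 + (-104 + 8*4900 - 9520)) = 1/(-219 + (-104 + 39200 - 9520)) = 1/(-219 + 29576) = 1/29357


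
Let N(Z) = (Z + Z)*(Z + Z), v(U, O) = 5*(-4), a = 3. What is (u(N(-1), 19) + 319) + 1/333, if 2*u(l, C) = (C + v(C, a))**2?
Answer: 212789/666 ≈ 319.50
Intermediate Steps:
v(U, O) = -20
N(Z) = 4*Z**2 (N(Z) = (2*Z)*(2*Z) = 4*Z**2)
u(l, C) = (-20 + C)**2/2 (u(l, C) = (C - 20)**2/2 = (-20 + C)**2/2)
(u(N(-1), 19) + 319) + 1/333 = ((-20 + 19)**2/2 + 319) + 1/333 = ((1/2)*(-1)**2 + 319) + 1/333 = ((1/2)*1 + 319) + 1/333 = (1/2 + 319) + 1/333 = 639/2 + 1/333 = 212789/666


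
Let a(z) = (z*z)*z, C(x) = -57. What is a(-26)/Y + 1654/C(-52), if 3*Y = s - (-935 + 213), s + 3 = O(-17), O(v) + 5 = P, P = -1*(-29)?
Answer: -4234418/42351 ≈ -99.984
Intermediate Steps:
P = 29
O(v) = 24 (O(v) = -5 + 29 = 24)
s = 21 (s = -3 + 24 = 21)
Y = 743/3 (Y = (21 - (-935 + 213))/3 = (21 - 1*(-722))/3 = (21 + 722)/3 = (1/3)*743 = 743/3 ≈ 247.67)
a(z) = z**3 (a(z) = z**2*z = z**3)
a(-26)/Y + 1654/C(-52) = (-26)**3/(743/3) + 1654/(-57) = -17576*3/743 + 1654*(-1/57) = -52728/743 - 1654/57 = -4234418/42351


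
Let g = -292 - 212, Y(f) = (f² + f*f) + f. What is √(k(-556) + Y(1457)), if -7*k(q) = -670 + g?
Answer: √208118813/7 ≈ 2060.9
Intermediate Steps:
Y(f) = f + 2*f² (Y(f) = (f² + f²) + f = 2*f² + f = f + 2*f²)
g = -504
k(q) = 1174/7 (k(q) = -(-670 - 504)/7 = -⅐*(-1174) = 1174/7)
√(k(-556) + Y(1457)) = √(1174/7 + 1457*(1 + 2*1457)) = √(1174/7 + 1457*(1 + 2914)) = √(1174/7 + 1457*2915) = √(1174/7 + 4247155) = √(29731259/7) = √208118813/7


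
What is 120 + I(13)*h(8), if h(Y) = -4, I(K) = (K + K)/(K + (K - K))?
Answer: 112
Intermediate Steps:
I(K) = 2 (I(K) = (2*K)/(K + 0) = (2*K)/K = 2)
120 + I(13)*h(8) = 120 + 2*(-4) = 120 - 8 = 112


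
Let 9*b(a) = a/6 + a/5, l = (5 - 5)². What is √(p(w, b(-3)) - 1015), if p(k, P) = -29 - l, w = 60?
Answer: 6*I*√29 ≈ 32.311*I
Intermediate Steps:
l = 0 (l = 0² = 0)
b(a) = 11*a/270 (b(a) = (a/6 + a/5)/9 = (11*a/30)/9 = 11*a/270)
p(k, P) = -29 (p(k, P) = -29 - 1*0 = -29 + 0 = -29)
√(p(w, b(-3)) - 1015) = √(-29 - 1015) = √(-1044) = 6*I*√29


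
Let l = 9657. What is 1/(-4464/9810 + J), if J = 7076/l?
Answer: 181485/50396 ≈ 3.6012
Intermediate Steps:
J = 244/333 (J = 7076/9657 = 7076*(1/9657) = 244/333 ≈ 0.73273)
1/(-4464/9810 + J) = 1/(-4464/9810 + 244/333) = 1/(-4464*1/9810 + 244/333) = 1/(-248/545 + 244/333) = 1/(50396/181485) = 181485/50396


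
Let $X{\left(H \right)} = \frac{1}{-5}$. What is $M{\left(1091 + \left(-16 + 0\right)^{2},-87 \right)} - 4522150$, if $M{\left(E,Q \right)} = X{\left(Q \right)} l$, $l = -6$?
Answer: $- \frac{22610744}{5} \approx -4.5222 \cdot 10^{6}$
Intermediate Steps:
$X{\left(H \right)} = - \frac{1}{5}$
$M{\left(E,Q \right)} = \frac{6}{5}$ ($M{\left(E,Q \right)} = \left(- \frac{1}{5}\right) \left(-6\right) = \frac{6}{5}$)
$M{\left(1091 + \left(-16 + 0\right)^{2},-87 \right)} - 4522150 = \frac{6}{5} - 4522150 = - \frac{22610744}{5}$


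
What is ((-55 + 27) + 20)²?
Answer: 64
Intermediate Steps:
((-55 + 27) + 20)² = (-28 + 20)² = (-8)² = 64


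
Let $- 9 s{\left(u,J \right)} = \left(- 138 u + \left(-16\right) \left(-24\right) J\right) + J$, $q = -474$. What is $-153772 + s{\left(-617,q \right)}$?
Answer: $-142956$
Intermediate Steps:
$s{\left(u,J \right)} = - \frac{385 J}{9} + \frac{46 u}{3}$ ($s{\left(u,J \right)} = - \frac{\left(- 138 u + \left(-16\right) \left(-24\right) J\right) + J}{9} = - \frac{\left(- 138 u + 384 J\right) + J}{9} = - \frac{- 138 u + 385 J}{9} = - \frac{385 J}{9} + \frac{46 u}{3}$)
$-153772 + s{\left(-617,q \right)} = -153772 + \left(\left(- \frac{385}{9}\right) \left(-474\right) + \frac{46}{3} \left(-617\right)\right) = -153772 + \left(\frac{60830}{3} - \frac{28382}{3}\right) = -153772 + 10816 = -142956$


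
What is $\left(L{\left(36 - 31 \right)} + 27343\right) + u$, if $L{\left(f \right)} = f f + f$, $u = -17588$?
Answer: $9785$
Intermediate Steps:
$L{\left(f \right)} = f + f^{2}$ ($L{\left(f \right)} = f^{2} + f = f + f^{2}$)
$\left(L{\left(36 - 31 \right)} + 27343\right) + u = \left(\left(36 - 31\right) \left(1 + \left(36 - 31\right)\right) + 27343\right) - 17588 = \left(5 \left(1 + 5\right) + 27343\right) - 17588 = \left(5 \cdot 6 + 27343\right) - 17588 = \left(30 + 27343\right) - 17588 = 27373 - 17588 = 9785$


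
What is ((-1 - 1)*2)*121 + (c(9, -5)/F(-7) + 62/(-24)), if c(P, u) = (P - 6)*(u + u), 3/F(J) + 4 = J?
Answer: -4519/12 ≈ -376.58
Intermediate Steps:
F(J) = 3/(-4 + J)
c(P, u) = 2*u*(-6 + P) (c(P, u) = (-6 + P)*(2*u) = 2*u*(-6 + P))
((-1 - 1)*2)*121 + (c(9, -5)/F(-7) + 62/(-24)) = ((-1 - 1)*2)*121 + ((2*(-5)*(-6 + 9))/((3/(-4 - 7))) + 62/(-24)) = -2*2*121 + ((2*(-5)*3)/((3/(-11))) + 62*(-1/24)) = -4*121 + (-30/(3*(-1/11)) - 31/12) = -484 + (-30/(-3/11) - 31/12) = -484 + (-30*(-11/3) - 31/12) = -484 + (110 - 31/12) = -484 + 1289/12 = -4519/12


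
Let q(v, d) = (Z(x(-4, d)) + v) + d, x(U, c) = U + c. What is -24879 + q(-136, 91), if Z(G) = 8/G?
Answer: -2168380/87 ≈ -24924.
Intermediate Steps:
q(v, d) = d + v + 8/(-4 + d) (q(v, d) = (8/(-4 + d) + v) + d = (v + 8/(-4 + d)) + d = d + v + 8/(-4 + d))
-24879 + q(-136, 91) = -24879 + (8 + (-4 + 91)*(91 - 136))/(-4 + 91) = -24879 + (8 + 87*(-45))/87 = -24879 + (8 - 3915)/87 = -24879 + (1/87)*(-3907) = -24879 - 3907/87 = -2168380/87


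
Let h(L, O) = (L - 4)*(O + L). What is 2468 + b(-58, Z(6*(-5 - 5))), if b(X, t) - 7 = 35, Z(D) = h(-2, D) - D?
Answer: 2510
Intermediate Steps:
h(L, O) = (-4 + L)*(L + O)
Z(D) = 12 - 7*D (Z(D) = ((-2)² - 4*(-2) - 4*D - 2*D) - D = (4 + 8 - 4*D - 2*D) - D = (12 - 6*D) - D = 12 - 7*D)
b(X, t) = 42 (b(X, t) = 7 + 35 = 42)
2468 + b(-58, Z(6*(-5 - 5))) = 2468 + 42 = 2510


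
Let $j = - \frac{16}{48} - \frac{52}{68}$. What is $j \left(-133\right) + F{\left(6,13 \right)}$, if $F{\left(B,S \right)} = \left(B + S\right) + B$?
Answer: $\frac{8723}{51} \approx 171.04$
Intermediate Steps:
$j = - \frac{56}{51}$ ($j = \left(-16\right) \frac{1}{48} - \frac{13}{17} = - \frac{1}{3} - \frac{13}{17} = - \frac{56}{51} \approx -1.098$)
$F{\left(B,S \right)} = S + 2 B$
$j \left(-133\right) + F{\left(6,13 \right)} = \left(- \frac{56}{51}\right) \left(-133\right) + \left(13 + 2 \cdot 6\right) = \frac{7448}{51} + \left(13 + 12\right) = \frac{7448}{51} + 25 = \frac{8723}{51}$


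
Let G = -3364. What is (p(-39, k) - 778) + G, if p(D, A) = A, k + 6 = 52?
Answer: -4096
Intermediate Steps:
k = 46 (k = -6 + 52 = 46)
(p(-39, k) - 778) + G = (46 - 778) - 3364 = -732 - 3364 = -4096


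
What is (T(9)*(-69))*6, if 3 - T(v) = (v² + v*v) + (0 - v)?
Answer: 62100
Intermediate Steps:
T(v) = 3 + v - 2*v² (T(v) = 3 - ((v² + v*v) + (0 - v)) = 3 - ((v² + v²) - v) = 3 - (2*v² - v) = 3 - (-v + 2*v²) = 3 + (v - 2*v²) = 3 + v - 2*v²)
(T(9)*(-69))*6 = ((3 + 9 - 2*9²)*(-69))*6 = ((3 + 9 - 2*81)*(-69))*6 = ((3 + 9 - 162)*(-69))*6 = -150*(-69)*6 = 10350*6 = 62100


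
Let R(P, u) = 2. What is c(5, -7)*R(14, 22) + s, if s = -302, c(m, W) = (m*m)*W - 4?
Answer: -660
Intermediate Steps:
c(m, W) = -4 + W*m**2 (c(m, W) = m**2*W - 4 = W*m**2 - 4 = -4 + W*m**2)
c(5, -7)*R(14, 22) + s = (-4 - 7*5**2)*2 - 302 = (-4 - 7*25)*2 - 302 = (-4 - 175)*2 - 302 = -179*2 - 302 = -358 - 302 = -660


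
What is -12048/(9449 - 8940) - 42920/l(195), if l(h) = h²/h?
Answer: -4839128/19851 ≈ -243.77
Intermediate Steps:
l(h) = h
-12048/(9449 - 8940) - 42920/l(195) = -12048/(9449 - 8940) - 42920/195 = -12048/509 - 42920*1/195 = -12048*1/509 - 8584/39 = -12048/509 - 8584/39 = -4839128/19851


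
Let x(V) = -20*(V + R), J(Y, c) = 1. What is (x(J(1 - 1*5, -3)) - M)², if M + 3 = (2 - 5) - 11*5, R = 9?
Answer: 19321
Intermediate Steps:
x(V) = -180 - 20*V (x(V) = -20*(V + 9) = -20*(9 + V) = -180 - 20*V)
M = -61 (M = -3 + ((2 - 5) - 11*5) = -3 + (-3 - 55) = -3 - 58 = -61)
(x(J(1 - 1*5, -3)) - M)² = ((-180 - 20*1) - 1*(-61))² = ((-180 - 20) + 61)² = (-200 + 61)² = (-139)² = 19321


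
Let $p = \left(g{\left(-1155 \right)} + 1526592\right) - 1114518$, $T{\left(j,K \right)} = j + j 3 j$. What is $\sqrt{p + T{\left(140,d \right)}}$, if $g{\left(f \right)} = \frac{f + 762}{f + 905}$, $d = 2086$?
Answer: $\frac{\sqrt{1177538930}}{50} \approx 686.31$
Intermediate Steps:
$g{\left(f \right)} = \frac{762 + f}{905 + f}$
$T{\left(j,K \right)} = j + 3 j^{2}$ ($T{\left(j,K \right)} = j + 3 j j = j + 3 j^{2}$)
$p = \frac{103018893}{250}$ ($p = \left(\frac{762 - 1155}{905 - 1155} + 1526592\right) - 1114518 = \left(\frac{1}{-250} \left(-393\right) + 1526592\right) - 1114518 = \left(\left(- \frac{1}{250}\right) \left(-393\right) + 1526592\right) - 1114518 = \left(\frac{393}{250} + 1526592\right) - 1114518 = \frac{381648393}{250} - 1114518 = \frac{103018893}{250} \approx 4.1208 \cdot 10^{5}$)
$\sqrt{p + T{\left(140,d \right)}} = \sqrt{\frac{103018893}{250} + 140 \left(1 + 3 \cdot 140\right)} = \sqrt{\frac{103018893}{250} + 140 \left(1 + 420\right)} = \sqrt{\frac{103018893}{250} + 140 \cdot 421} = \sqrt{\frac{103018893}{250} + 58940} = \sqrt{\frac{117753893}{250}} = \frac{\sqrt{1177538930}}{50}$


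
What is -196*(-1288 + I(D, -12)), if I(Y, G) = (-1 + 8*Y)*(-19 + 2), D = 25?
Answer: 915516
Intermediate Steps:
I(Y, G) = 17 - 136*Y (I(Y, G) = (-1 + 8*Y)*(-17) = 17 - 136*Y)
-196*(-1288 + I(D, -12)) = -196*(-1288 + (17 - 136*25)) = -196*(-1288 + (17 - 3400)) = -196*(-1288 - 3383) = -196*(-4671) = 915516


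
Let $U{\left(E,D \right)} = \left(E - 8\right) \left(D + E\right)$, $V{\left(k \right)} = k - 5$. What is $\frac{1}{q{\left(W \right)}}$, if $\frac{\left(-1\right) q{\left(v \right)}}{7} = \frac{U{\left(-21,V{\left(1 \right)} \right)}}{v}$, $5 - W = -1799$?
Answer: $- \frac{1804}{5075} \approx -0.35547$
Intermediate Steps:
$W = 1804$ ($W = 5 - -1799 = 5 + 1799 = 1804$)
$V{\left(k \right)} = -5 + k$
$U{\left(E,D \right)} = \left(-8 + E\right) \left(D + E\right)$
$q{\left(v \right)} = - \frac{5075}{v}$ ($q{\left(v \right)} = - 7 \frac{\left(-21\right)^{2} - 8 \left(-5 + 1\right) - -168 + \left(-5 + 1\right) \left(-21\right)}{v} = - 7 \frac{441 - -32 + 168 - -84}{v} = - 7 \frac{441 + 32 + 168 + 84}{v} = - 7 \frac{725}{v} = - \frac{5075}{v}$)
$\frac{1}{q{\left(W \right)}} = \frac{1}{\left(-5075\right) \frac{1}{1804}} = \frac{1}{- \frac{5075}{1804}} = - \frac{1804}{5075}$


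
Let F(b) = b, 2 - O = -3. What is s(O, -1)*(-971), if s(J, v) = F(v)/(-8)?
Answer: -971/8 ≈ -121.38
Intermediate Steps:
O = 5 (O = 2 - 1*(-3) = 2 + 3 = 5)
s(J, v) = -v/8 (s(J, v) = v/(-8) = v*(-⅛) = -v/8)
s(O, -1)*(-971) = -⅛*(-1)*(-971) = (⅛)*(-971) = -971/8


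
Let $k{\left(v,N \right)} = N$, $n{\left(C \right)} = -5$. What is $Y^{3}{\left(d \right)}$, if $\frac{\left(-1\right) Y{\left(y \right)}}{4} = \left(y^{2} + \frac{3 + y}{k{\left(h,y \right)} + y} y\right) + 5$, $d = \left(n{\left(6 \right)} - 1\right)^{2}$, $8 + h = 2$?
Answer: $-147365285768$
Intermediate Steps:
$h = -6$ ($h = -8 + 2 = -6$)
$d = 36$ ($d = \left(-5 - 1\right)^{2} = \left(-6\right)^{2} = 36$)
$Y{\left(y \right)} = -26 - 4 y^{2} - 2 y$ ($Y{\left(y \right)} = - 4 \left(\left(y^{2} + \frac{3 + y}{y + y} y\right) + 5\right) = - 4 \left(\left(y^{2} + \frac{3 + y}{2 y} y\right) + 5\right) = - 4 \left(\left(y^{2} + \left(\frac{3}{2} + \frac{y}{2}\right)\right) + 5\right) = - 4 \left(\left(\frac{3}{2} + y^{2} + \frac{y}{2}\right) + 5\right) = - 4 \left(\frac{13}{2} + y^{2} + \frac{y}{2}\right) = -26 - 4 y^{2} - 2 y$)
$Y^{3}{\left(d \right)} = \left(-26 - 4 \cdot 36^{2} - 72\right)^{3} = \left(-26 - 5184 - 72\right)^{3} = \left(-5282\right)^{3} = -147365285768$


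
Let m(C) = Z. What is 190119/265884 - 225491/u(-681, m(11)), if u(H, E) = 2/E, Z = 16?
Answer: -159878467411/88628 ≈ -1.8039e+6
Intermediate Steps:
m(C) = 16
190119/265884 - 225491/u(-681, m(11)) = 190119/265884 - 225491/(2/16) = 190119*(1/265884) - 225491/(2*(1/16)) = 63373/88628 - 225491/1/8 = 63373/88628 - 225491*8 = 63373/88628 - 1803928 = -159878467411/88628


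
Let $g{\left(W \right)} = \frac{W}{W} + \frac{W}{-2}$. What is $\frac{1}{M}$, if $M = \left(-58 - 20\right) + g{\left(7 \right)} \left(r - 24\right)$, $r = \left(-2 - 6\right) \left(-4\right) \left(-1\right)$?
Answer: $\frac{1}{62} \approx 0.016129$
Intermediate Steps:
$g{\left(W \right)} = 1 - \frac{W}{2}$ ($g{\left(W \right)} = 1 + W \left(- \frac{1}{2}\right) = 1 - \frac{W}{2}$)
$r = -32$ ($r = \left(-2 - 6\right) \left(-4\right) \left(-1\right) = \left(-8\right) \left(-4\right) \left(-1\right) = 32 \left(-1\right) = -32$)
$M = 62$ ($M = \left(-58 - 20\right) + \left(1 - \frac{7}{2}\right) \left(-32 - 24\right) = -78 + \left(1 - \frac{7}{2}\right) \left(-32 - 24\right) = -78 - -140 = -78 + 140 = 62$)
$\frac{1}{M} = \frac{1}{62}$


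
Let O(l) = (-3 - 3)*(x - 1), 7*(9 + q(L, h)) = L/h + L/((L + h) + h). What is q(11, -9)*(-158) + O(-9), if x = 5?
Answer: 644326/441 ≈ 1461.1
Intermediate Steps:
q(L, h) = -9 + L/(7*h) + L/(7*(L + 2*h)) (q(L, h) = -9 + (L/h + L/((L + h) + h))/7 = -9 + (L/h + L/(L + 2*h))/7 = -9 + (L/(7*h) + L/(7*(L + 2*h))) = -9 + L/(7*h) + L/(7*(L + 2*h)))
O(l) = -24 (O(l) = (-3 - 3)*(5 - 1) = -6*4 = -24)
q(11, -9)*(-158) + O(-9) = ((⅐)*(11² - 126*(-9)² - 60*11*(-9))/(-9*(11 + 2*(-9))))*(-158) - 24 = ((⅐)*(-⅑)*(121 - 126*81 + 5940)/(11 - 18))*(-158) - 24 = ((⅐)*(-⅑)*(121 - 10206 + 5940)/(-7))*(-158) - 24 = ((⅐)*(-⅑)*(-⅐)*(-4145))*(-158) - 24 = -4145/441*(-158) - 24 = 654910/441 - 24 = 644326/441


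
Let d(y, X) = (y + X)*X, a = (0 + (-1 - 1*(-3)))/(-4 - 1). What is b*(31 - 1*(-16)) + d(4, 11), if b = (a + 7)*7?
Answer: 11682/5 ≈ 2336.4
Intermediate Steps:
a = -⅖ (a = (0 + (-1 + 3))/(-5) = (0 + 2)*(-⅕) = 2*(-⅕) = -⅖ ≈ -0.40000)
b = 231/5 (b = (-⅖ + 7)*7 = (33/5)*7 = 231/5 ≈ 46.200)
d(y, X) = X*(X + y) (d(y, X) = (X + y)*X = X*(X + y))
b*(31 - 1*(-16)) + d(4, 11) = 231*(31 - 1*(-16))/5 + 11*(11 + 4) = 231*(31 + 16)/5 + 11*15 = (231/5)*47 + 165 = 10857/5 + 165 = 11682/5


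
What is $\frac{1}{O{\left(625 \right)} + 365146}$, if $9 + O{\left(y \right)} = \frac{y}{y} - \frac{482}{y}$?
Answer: $\frac{625}{228210768} \approx 2.7387 \cdot 10^{-6}$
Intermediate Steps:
$O{\left(y \right)} = -8 - \frac{482}{y}$ ($O{\left(y \right)} = -9 - \left(\frac{482}{y} - \frac{y}{y}\right) = -9 + \left(1 - \frac{482}{y}\right) = -8 - \frac{482}{y}$)
$\frac{1}{O{\left(625 \right)} + 365146} = \frac{1}{\left(-8 - \frac{482}{625}\right) + 365146} = \frac{1}{- \frac{5482}{625} + 365146} = \frac{1}{\frac{228210768}{625}} = \frac{625}{228210768}$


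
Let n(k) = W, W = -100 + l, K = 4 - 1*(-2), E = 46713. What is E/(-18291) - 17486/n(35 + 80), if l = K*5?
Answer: 7537298/30485 ≈ 247.25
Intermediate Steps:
K = 6 (K = 4 + 2 = 6)
l = 30 (l = 6*5 = 30)
W = -70 (W = -100 + 30 = -70)
n(k) = -70
E/(-18291) - 17486/n(35 + 80) = 46713/(-18291) - 17486/(-70) = 46713*(-1/18291) - 17486*(-1/70) = -15571/6097 + 1249/5 = 7537298/30485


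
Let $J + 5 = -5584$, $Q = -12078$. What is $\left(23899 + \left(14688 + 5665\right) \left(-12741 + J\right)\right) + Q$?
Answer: $-373058669$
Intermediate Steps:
$J = -5589$ ($J = -5 - 5584 = -5589$)
$\left(23899 + \left(14688 + 5665\right) \left(-12741 + J\right)\right) + Q = \left(23899 + \left(14688 + 5665\right) \left(-12741 - 5589\right)\right) - 12078 = \left(23899 + 20353 \left(-18330\right)\right) - 12078 = \left(23899 - 373070490\right) - 12078 = -373046591 - 12078 = -373058669$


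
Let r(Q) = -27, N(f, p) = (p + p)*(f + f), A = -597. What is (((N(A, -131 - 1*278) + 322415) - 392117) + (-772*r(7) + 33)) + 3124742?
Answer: 4052609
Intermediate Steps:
N(f, p) = 4*f*p (N(f, p) = (2*p)*(2*f) = 4*f*p)
(((N(A, -131 - 1*278) + 322415) - 392117) + (-772*r(7) + 33)) + 3124742 = (((4*(-597)*(-131 - 1*278) + 322415) - 392117) + (-772*(-27) + 33)) + 3124742 = (((4*(-597)*(-131 - 278) + 322415) - 392117) + (20844 + 33)) + 3124742 = (((4*(-597)*(-409) + 322415) - 392117) + 20877) + 3124742 = (((976692 + 322415) - 392117) + 20877) + 3124742 = ((1299107 - 392117) + 20877) + 3124742 = (906990 + 20877) + 3124742 = 927867 + 3124742 = 4052609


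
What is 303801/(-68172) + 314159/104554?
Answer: -1724460401/1187942548 ≈ -1.4516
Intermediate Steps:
303801/(-68172) + 314159/104554 = 303801*(-1/68172) + 314159*(1/104554) = -101267/22724 + 314159/104554 = -1724460401/1187942548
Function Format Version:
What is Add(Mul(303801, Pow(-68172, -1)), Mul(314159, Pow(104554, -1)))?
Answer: Rational(-1724460401, 1187942548) ≈ -1.4516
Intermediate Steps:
Add(Mul(303801, Pow(-68172, -1)), Mul(314159, Pow(104554, -1))) = Add(Mul(303801, Rational(-1, 68172)), Mul(314159, Rational(1, 104554))) = Add(Rational(-101267, 22724), Rational(314159, 104554)) = Rational(-1724460401, 1187942548)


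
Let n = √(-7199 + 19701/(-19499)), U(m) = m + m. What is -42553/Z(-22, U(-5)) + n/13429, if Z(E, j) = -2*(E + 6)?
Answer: -42553/32 + I*√2737523145998/261852071 ≈ -1329.8 + 0.0063186*I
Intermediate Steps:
U(m) = 2*m
n = I*√2737523145998/19499 (n = √(-7199 + 19701*(-1/19499)) = √(-7199 - 19701/19499) = √(-140393002/19499) = I*√2737523145998/19499 ≈ 84.853*I)
Z(E, j) = -12 - 2*E (Z(E, j) = -2*(6 + E) = -12 - 2*E)
-42553/Z(-22, U(-5)) + n/13429 = -42553/(-12 - 2*(-22)) + (I*√2737523145998/19499)/13429 = -42553/(-12 + 44) + (I*√2737523145998/19499)*(1/13429) = -42553/32 + I*√2737523145998/261852071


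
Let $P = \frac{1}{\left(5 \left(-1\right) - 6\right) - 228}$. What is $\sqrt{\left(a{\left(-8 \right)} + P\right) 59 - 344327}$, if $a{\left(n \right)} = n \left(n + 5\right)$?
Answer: $\frac{2 i \sqrt{4896858333}}{239} \approx 585.59 i$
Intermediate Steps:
$a{\left(n \right)} = n \left(5 + n\right)$
$P = - \frac{1}{239}$ ($P = \frac{1}{\left(-5 - 6\right) - 228} = \frac{1}{-11 - 228} = \frac{1}{-239} = - \frac{1}{239} \approx -0.0041841$)
$\sqrt{\left(a{\left(-8 \right)} + P\right) 59 - 344327} = \sqrt{\left(- 8 \left(5 - 8\right) - \frac{1}{239}\right) 59 - 344327} = \sqrt{\left(\left(-8\right) \left(-3\right) - \frac{1}{239}\right) 59 - 344327} = \sqrt{\left(24 - \frac{1}{239}\right) 59 - 344327} = \sqrt{\frac{5735}{239} \cdot 59 - 344327} = \sqrt{\frac{338365}{239} - 344327} = \sqrt{- \frac{81955788}{239}} = \frac{2 i \sqrt{4896858333}}{239}$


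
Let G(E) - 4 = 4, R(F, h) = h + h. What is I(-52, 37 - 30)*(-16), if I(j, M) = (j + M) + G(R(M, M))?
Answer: 592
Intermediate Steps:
R(F, h) = 2*h
G(E) = 8 (G(E) = 4 + 4 = 8)
I(j, M) = 8 + M + j (I(j, M) = (j + M) + 8 = (M + j) + 8 = 8 + M + j)
I(-52, 37 - 30)*(-16) = (8 + (37 - 30) - 52)*(-16) = (8 + 7 - 52)*(-16) = -37*(-16) = 592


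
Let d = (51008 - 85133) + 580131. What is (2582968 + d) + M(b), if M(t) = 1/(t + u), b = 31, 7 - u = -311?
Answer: 1092011927/349 ≈ 3.1290e+6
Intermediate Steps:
u = 318 (u = 7 - 1*(-311) = 7 + 311 = 318)
d = 546006 (d = -34125 + 580131 = 546006)
M(t) = 1/(318 + t) (M(t) = 1/(t + 318) = 1/(318 + t))
(2582968 + d) + M(b) = (2582968 + 546006) + 1/(318 + 31) = 3128974 + 1/349 = 1092011927/349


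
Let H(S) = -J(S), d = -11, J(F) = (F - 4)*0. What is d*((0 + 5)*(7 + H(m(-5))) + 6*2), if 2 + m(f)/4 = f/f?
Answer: -517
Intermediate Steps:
J(F) = 0 (J(F) = (-4 + F)*0 = 0)
m(f) = -4 (m(f) = -8 + 4*(f/f) = -8 + 4*1 = -8 + 4 = -4)
H(S) = 0 (H(S) = -1*0 = 0)
d*((0 + 5)*(7 + H(m(-5))) + 6*2) = -11*((0 + 5)*(7 + 0) + 6*2) = -11*(5*7 + 12) = -11*(35 + 12) = -11*47 = -517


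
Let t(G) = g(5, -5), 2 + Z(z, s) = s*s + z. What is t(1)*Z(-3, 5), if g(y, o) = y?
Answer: 100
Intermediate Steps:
Z(z, s) = -2 + z + s**2 (Z(z, s) = -2 + (s*s + z) = -2 + (s**2 + z) = -2 + (z + s**2) = -2 + z + s**2)
t(G) = 5
t(1)*Z(-3, 5) = 5*(-2 - 3 + 5**2) = 5*(-2 - 3 + 25) = 5*20 = 100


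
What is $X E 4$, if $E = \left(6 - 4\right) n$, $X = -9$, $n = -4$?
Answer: $288$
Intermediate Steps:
$E = -8$ ($E = \left(6 - 4\right) \left(-4\right) = 2 \left(-4\right) = -8$)
$X E 4 = \left(-9\right) \left(-8\right) 4 = 72 \cdot 4 = 288$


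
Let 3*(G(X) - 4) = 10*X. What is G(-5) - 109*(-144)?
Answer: 47050/3 ≈ 15683.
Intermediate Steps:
G(X) = 4 + 10*X/3 (G(X) = 4 + (10*X)/3 = 4 + 10*X/3)
G(-5) - 109*(-144) = (4 + (10/3)*(-5)) - 109*(-144) = (4 - 50/3) + 15696 = -38/3 + 15696 = 47050/3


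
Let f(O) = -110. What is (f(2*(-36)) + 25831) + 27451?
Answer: 53172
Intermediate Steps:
(f(2*(-36)) + 25831) + 27451 = (-110 + 25831) + 27451 = 25721 + 27451 = 53172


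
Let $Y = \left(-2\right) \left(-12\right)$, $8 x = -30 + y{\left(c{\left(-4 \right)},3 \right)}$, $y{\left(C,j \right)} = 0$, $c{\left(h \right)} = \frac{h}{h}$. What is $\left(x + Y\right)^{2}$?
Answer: $\frac{6561}{16} \approx 410.06$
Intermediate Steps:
$c{\left(h \right)} = 1$
$x = - \frac{15}{4}$ ($x = \frac{-30 + 0}{8} = \frac{1}{8} \left(-30\right) = - \frac{15}{4} \approx -3.75$)
$Y = 24$
$\left(x + Y\right)^{2} = \left(- \frac{15}{4} + 24\right)^{2} = \left(\frac{81}{4}\right)^{2} = \frac{6561}{16}$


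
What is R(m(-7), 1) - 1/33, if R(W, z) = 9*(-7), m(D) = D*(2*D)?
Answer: -2080/33 ≈ -63.030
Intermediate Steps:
m(D) = 2*D²
R(W, z) = -63
R(m(-7), 1) - 1/33 = -63 - 1/33 = -2080/33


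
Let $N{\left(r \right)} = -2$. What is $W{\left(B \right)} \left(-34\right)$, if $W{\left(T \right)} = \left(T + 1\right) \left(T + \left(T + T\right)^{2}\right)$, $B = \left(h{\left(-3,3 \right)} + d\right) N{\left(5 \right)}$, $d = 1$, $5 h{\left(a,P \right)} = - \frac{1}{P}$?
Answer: $\frac{1200472}{3375} \approx 355.7$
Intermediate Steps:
$h{\left(a,P \right)} = - \frac{1}{5 P}$ ($h{\left(a,P \right)} = \frac{\left(-1\right) \frac{1}{P}}{5} = - \frac{1}{5 P}$)
$B = - \frac{28}{15}$ ($B = \left(- \frac{1}{5 \cdot 3} + 1\right) \left(-2\right) = \left(\left(- \frac{1}{5}\right) \frac{1}{3} + 1\right) \left(-2\right) = \left(- \frac{1}{15} + 1\right) \left(-2\right) = \frac{14}{15} \left(-2\right) = - \frac{28}{15} \approx -1.8667$)
$W{\left(T \right)} = \left(1 + T\right) \left(T + 4 T^{2}\right)$ ($W{\left(T \right)} = \left(1 + T\right) \left(T + \left(2 T\right)^{2}\right) = \left(1 + T\right) \left(T + 4 T^{2}\right)$)
$W{\left(B \right)} \left(-34\right) = - \frac{28 \left(1 + 4 \left(- \frac{28}{15}\right)^{2} + 5 \left(- \frac{28}{15}\right)\right)}{15} \left(-34\right) = - \frac{28 \left(1 + 4 \cdot \frac{784}{225} - \frac{28}{3}\right)}{15} \left(-34\right) = - \frac{28 \left(1 + \frac{3136}{225} - \frac{28}{3}\right)}{15} \left(-34\right) = \left(- \frac{28}{15}\right) \frac{1261}{225} \left(-34\right) = \left(- \frac{35308}{3375}\right) \left(-34\right) = \frac{1200472}{3375}$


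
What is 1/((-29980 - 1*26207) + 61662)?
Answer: 1/5475 ≈ 0.00018265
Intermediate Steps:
1/((-29980 - 1*26207) + 61662) = 1/((-29980 - 26207) + 61662) = 1/(-56187 + 61662) = 1/5475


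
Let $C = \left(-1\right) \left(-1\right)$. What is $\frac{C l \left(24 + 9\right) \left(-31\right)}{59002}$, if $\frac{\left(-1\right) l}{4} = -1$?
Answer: $- \frac{2046}{29501} \approx -0.069354$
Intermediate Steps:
$C = 1$
$l = 4$ ($l = \left(-4\right) \left(-1\right) = 4$)
$\frac{C l \left(24 + 9\right) \left(-31\right)}{59002} = \frac{1 \cdot 4 \left(24 + 9\right) \left(-31\right)}{59002} = 4 \cdot 33 \left(-31\right) \frac{1}{59002} = 132 \left(-31\right) \frac{1}{59002} = \left(-4092\right) \frac{1}{59002} = - \frac{2046}{29501}$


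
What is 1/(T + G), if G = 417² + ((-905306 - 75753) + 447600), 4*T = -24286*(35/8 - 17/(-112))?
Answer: -224/86700181 ≈ -2.5836e-6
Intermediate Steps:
T = -6156501/224 (T = (-24286*(35/8 - 17/(-112)))/4 = (-24286*(35*(⅛) - 17*(-1/112)))/4 = (-24286*(35/8 + 17/112))/4 = (-24286*507/112)/4 = (¼)*(-6156501/56) = -6156501/224 ≈ -27484.)
G = -359570 (G = 173889 + (-981059 + 447600) = 173889 - 533459 = -359570)
1/(T + G) = 1/(-6156501/224 - 359570) = 1/(-86700181/224) = -224/86700181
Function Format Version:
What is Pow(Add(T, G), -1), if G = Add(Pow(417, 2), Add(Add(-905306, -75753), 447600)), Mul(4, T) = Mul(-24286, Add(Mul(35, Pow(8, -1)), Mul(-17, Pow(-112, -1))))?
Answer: Rational(-224, 86700181) ≈ -2.5836e-6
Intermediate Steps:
T = Rational(-6156501, 224) (T = Mul(Rational(1, 4), Mul(-24286, Add(Mul(35, Pow(8, -1)), Mul(-17, Pow(-112, -1))))) = Mul(Rational(1, 4), Mul(-24286, Add(Mul(35, Rational(1, 8)), Mul(-17, Rational(-1, 112))))) = Mul(Rational(1, 4), Mul(-24286, Add(Rational(35, 8), Rational(17, 112)))) = Mul(Rational(1, 4), Mul(-24286, Rational(507, 112))) = Mul(Rational(1, 4), Rational(-6156501, 56)) = Rational(-6156501, 224) ≈ -27484.)
G = -359570 (G = Add(173889, Add(-981059, 447600)) = Add(173889, -533459) = -359570)
Pow(Add(T, G), -1) = Pow(Add(Rational(-6156501, 224), -359570), -1) = Pow(Rational(-86700181, 224), -1) = Rational(-224, 86700181)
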